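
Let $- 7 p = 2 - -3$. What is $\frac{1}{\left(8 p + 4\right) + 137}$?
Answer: $\frac{7}{947} \approx 0.0073918$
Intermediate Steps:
$p = - \frac{5}{7}$ ($p = - \frac{2 - -3}{7} = - \frac{2 + 3}{7} = \left(- \frac{1}{7}\right) 5 = - \frac{5}{7} \approx -0.71429$)
$\frac{1}{\left(8 p + 4\right) + 137} = \frac{1}{\left(8 \left(- \frac{5}{7}\right) + 4\right) + 137} = \frac{1}{\left(- \frac{40}{7} + 4\right) + 137} = \frac{1}{- \frac{12}{7} + 137} = \frac{1}{\frac{947}{7}} = \frac{7}{947}$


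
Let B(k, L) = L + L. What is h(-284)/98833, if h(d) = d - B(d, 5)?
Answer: -6/2017 ≈ -0.0029747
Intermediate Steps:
B(k, L) = 2*L
h(d) = -10 + d (h(d) = d - 2*5 = d - 1*10 = d - 10 = -10 + d)
h(-284)/98833 = (-10 - 284)/98833 = -294*1/98833 = -6/2017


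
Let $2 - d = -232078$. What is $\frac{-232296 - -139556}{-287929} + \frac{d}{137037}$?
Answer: $\frac{1559438700}{773665223} \approx 2.0157$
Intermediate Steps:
$d = 232080$ ($d = 2 - -232078 = 2 + 232078 = 232080$)
$\frac{-232296 - -139556}{-287929} + \frac{d}{137037} = \frac{-232296 - -139556}{-287929} + \frac{232080}{137037} = \left(-232296 + 139556\right) \left(- \frac{1}{287929}\right) + 232080 \cdot \frac{1}{137037} = \left(-92740\right) \left(- \frac{1}{287929}\right) + \frac{77360}{45679} = \frac{92740}{287929} + \frac{77360}{45679} = \frac{1559438700}{773665223}$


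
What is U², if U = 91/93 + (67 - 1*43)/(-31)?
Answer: 361/8649 ≈ 0.041739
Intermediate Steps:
U = 19/93 (U = 91*(1/93) + (67 - 43)*(-1/31) = 91/93 + 24*(-1/31) = 91/93 - 24/31 = 19/93 ≈ 0.20430)
U² = (19/93)² = 361/8649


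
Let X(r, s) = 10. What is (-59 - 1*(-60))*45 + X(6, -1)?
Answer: 55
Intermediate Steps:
(-59 - 1*(-60))*45 + X(6, -1) = (-59 - 1*(-60))*45 + 10 = (-59 + 60)*45 + 10 = 1*45 + 10 = 45 + 10 = 55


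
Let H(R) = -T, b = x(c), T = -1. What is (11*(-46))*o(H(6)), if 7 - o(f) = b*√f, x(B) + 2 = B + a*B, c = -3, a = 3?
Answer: -10626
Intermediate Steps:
x(B) = -2 + 4*B (x(B) = -2 + (B + 3*B) = -2 + 4*B)
b = -14 (b = -2 + 4*(-3) = -2 - 12 = -14)
H(R) = 1 (H(R) = -1*(-1) = 1)
o(f) = 7 + 14*√f (o(f) = 7 - (-14)*√f = 7 + 14*√f)
(11*(-46))*o(H(6)) = (11*(-46))*(7 + 14*√1) = -506*(7 + 14*1) = -506*(7 + 14) = -506*21 = -10626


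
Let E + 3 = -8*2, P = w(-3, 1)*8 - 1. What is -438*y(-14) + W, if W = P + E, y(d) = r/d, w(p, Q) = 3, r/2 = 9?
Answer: 3970/7 ≈ 567.14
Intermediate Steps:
r = 18 (r = 2*9 = 18)
P = 23 (P = 3*8 - 1 = 24 - 1 = 23)
E = -19 (E = -3 - 8*2 = -3 - 16 = -19)
y(d) = 18/d
W = 4 (W = 23 - 19 = 4)
-438*y(-14) + W = -7884/(-14) + 4 = -7884*(-1)/14 + 4 = -438*(-9/7) + 4 = 3942/7 + 4 = 3970/7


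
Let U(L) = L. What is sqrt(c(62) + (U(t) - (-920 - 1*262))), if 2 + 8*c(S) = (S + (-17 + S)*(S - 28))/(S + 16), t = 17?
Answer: sqrt(7308717)/78 ≈ 34.660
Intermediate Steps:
c(S) = -1/4 + (S + (-28 + S)*(-17 + S))/(8*(16 + S)) (c(S) = -1/4 + ((S + (-17 + S)*(S - 28))/(S + 16))/8 = -1/4 + ((S + (-17 + S)*(-28 + S))/(16 + S))/8 = -1/4 + ((S + (-28 + S)*(-17 + S))/(16 + S))/8 = -1/4 + (S + (-28 + S)*(-17 + S))/(8*(16 + S)))
sqrt(c(62) + (U(t) - (-920 - 1*262))) = sqrt((444 + 62**2 - 46*62)/(8*(16 + 62)) + (17 - (-920 - 1*262))) = sqrt((1/8)*(444 + 3844 - 2852)/78 + (17 - (-920 - 262))) = sqrt((1/8)*(1/78)*1436 + (17 - 1*(-1182))) = sqrt(359/156 + (17 + 1182)) = sqrt(359/156 + 1199) = sqrt(187403/156) = sqrt(7308717)/78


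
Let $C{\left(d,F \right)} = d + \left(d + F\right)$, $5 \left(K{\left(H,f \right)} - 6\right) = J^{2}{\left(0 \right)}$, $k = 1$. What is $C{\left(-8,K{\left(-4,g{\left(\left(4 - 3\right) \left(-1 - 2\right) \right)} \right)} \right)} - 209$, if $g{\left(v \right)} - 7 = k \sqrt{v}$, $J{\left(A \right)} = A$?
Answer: $-219$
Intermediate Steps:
$g{\left(v \right)} = 7 + \sqrt{v}$ ($g{\left(v \right)} = 7 + 1 \sqrt{v} = 7 + \sqrt{v}$)
$K{\left(H,f \right)} = 6$ ($K{\left(H,f \right)} = 6 + \frac{0^{2}}{5} = 6 + \frac{1}{5} \cdot 0 = 6 + 0 = 6$)
$C{\left(d,F \right)} = F + 2 d$ ($C{\left(d,F \right)} = d + \left(F + d\right) = F + 2 d$)
$C{\left(-8,K{\left(-4,g{\left(\left(4 - 3\right) \left(-1 - 2\right) \right)} \right)} \right)} - 209 = \left(6 + 2 \left(-8\right)\right) - 209 = \left(6 - 16\right) - 209 = -10 - 209 = -219$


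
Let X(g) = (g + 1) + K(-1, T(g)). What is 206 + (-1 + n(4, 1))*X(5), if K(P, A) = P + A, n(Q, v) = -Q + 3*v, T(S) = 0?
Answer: 196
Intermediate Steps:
K(P, A) = A + P
X(g) = g (X(g) = (g + 1) + (0 - 1) = (1 + g) - 1 = g)
206 + (-1 + n(4, 1))*X(5) = 206 + (-1 + (-1*4 + 3*1))*5 = 206 + (-1 + (-4 + 3))*5 = 206 + (-1 - 1)*5 = 206 - 2*5 = 206 - 10 = 196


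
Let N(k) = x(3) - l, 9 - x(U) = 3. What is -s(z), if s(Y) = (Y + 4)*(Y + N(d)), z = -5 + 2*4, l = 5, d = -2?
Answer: -28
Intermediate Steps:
x(U) = 6 (x(U) = 9 - 1*3 = 9 - 3 = 6)
N(k) = 1 (N(k) = 6 - 1*5 = 6 - 5 = 1)
z = 3 (z = -5 + 8 = 3)
s(Y) = (1 + Y)*(4 + Y) (s(Y) = (Y + 4)*(Y + 1) = (4 + Y)*(1 + Y) = (1 + Y)*(4 + Y))
-s(z) = -(4 + 3**2 + 5*3) = -(4 + 9 + 15) = -1*28 = -28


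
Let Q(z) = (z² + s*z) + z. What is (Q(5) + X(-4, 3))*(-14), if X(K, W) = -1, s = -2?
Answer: -266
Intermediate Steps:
Q(z) = z² - z (Q(z) = (z² - 2*z) + z = z² - z)
(Q(5) + X(-4, 3))*(-14) = (5*(-1 + 5) - 1)*(-14) = (5*4 - 1)*(-14) = (20 - 1)*(-14) = 19*(-14) = -266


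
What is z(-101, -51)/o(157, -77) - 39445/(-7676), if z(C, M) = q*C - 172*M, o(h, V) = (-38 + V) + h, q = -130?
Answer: 84888221/161196 ≈ 526.62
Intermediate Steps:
o(h, V) = -38 + V + h
z(C, M) = -172*M - 130*C (z(C, M) = -130*C - 172*M = -172*M - 130*C)
z(-101, -51)/o(157, -77) - 39445/(-7676) = (-172*(-51) - 130*(-101))/(-38 - 77 + 157) - 39445/(-7676) = (8772 + 13130)/42 - 39445*(-1/7676) = 21902*(1/42) + 39445/7676 = 10951/21 + 39445/7676 = 84888221/161196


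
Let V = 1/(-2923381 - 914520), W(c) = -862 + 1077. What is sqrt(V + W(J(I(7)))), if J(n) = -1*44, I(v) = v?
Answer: sqrt(3166839074609314)/3837901 ≈ 14.663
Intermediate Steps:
J(n) = -44
W(c) = 215
V = -1/3837901 (V = 1/(-3837901) = -1/3837901 ≈ -2.6056e-7)
sqrt(V + W(J(I(7)))) = sqrt(-1/3837901 + 215) = sqrt(825148714/3837901) = sqrt(3166839074609314)/3837901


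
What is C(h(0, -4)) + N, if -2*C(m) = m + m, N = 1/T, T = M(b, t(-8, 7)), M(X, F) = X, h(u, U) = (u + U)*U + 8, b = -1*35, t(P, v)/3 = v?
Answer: -841/35 ≈ -24.029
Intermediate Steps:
t(P, v) = 3*v
b = -35
h(u, U) = 8 + U*(U + u) (h(u, U) = (U + u)*U + 8 = U*(U + u) + 8 = 8 + U*(U + u))
T = -35
N = -1/35 (N = 1/(-35) = -1/35 ≈ -0.028571)
C(m) = -m (C(m) = -(m + m)/2 = -m)
C(h(0, -4)) + N = -(8 + (-4)² - 4*0) - 1/35 = -(8 + 16 + 0) - 1/35 = -1*24 - 1/35 = -24 - 1/35 = -841/35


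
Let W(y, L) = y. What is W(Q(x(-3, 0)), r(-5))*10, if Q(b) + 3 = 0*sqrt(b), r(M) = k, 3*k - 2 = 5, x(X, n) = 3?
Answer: -30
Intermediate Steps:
k = 7/3 (k = 2/3 + (1/3)*5 = 2/3 + 5/3 = 7/3 ≈ 2.3333)
r(M) = 7/3
Q(b) = -3 (Q(b) = -3 + 0*sqrt(b) = -3 + 0 = -3)
W(Q(x(-3, 0)), r(-5))*10 = -3*10 = -30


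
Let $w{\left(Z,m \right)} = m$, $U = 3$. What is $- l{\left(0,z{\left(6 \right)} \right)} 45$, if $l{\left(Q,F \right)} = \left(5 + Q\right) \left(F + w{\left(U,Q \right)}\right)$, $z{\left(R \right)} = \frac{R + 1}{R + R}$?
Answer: $- \frac{525}{4} \approx -131.25$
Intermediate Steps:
$z{\left(R \right)} = \frac{1 + R}{2 R}$
$l{\left(Q,F \right)} = \left(5 + Q\right) \left(F + Q\right)$
$- l{\left(0,z{\left(6 \right)} \right)} 45 = - (0^{2} + 5 \frac{1 + 6}{2 \cdot 6} + 5 \cdot 0 + \frac{1 + 6}{2 \cdot 6} \cdot 0) 45 = - (0 + 5 \cdot \frac{1}{2} \cdot \frac{1}{6} \cdot 7 + 0 + \frac{1}{2} \cdot \frac{1}{6} \cdot 7 \cdot 0) 45 = - (0 + 5 \cdot \frac{7}{12} + 0 + \frac{7}{12} \cdot 0) 45 = - (0 + \frac{35}{12} + 0 + 0) 45 = \left(-1\right) \frac{35}{12} \cdot 45 = \left(- \frac{35}{12}\right) 45 = - \frac{525}{4}$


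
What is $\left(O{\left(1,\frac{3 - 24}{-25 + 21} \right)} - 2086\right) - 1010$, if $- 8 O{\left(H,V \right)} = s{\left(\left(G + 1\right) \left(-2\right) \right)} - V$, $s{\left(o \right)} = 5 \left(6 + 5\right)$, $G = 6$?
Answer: $- \frac{99271}{32} \approx -3102.2$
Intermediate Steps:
$s{\left(o \right)} = 55$ ($s{\left(o \right)} = 5 \cdot 11 = 55$)
$O{\left(H,V \right)} = - \frac{55}{8} + \frac{V}{8}$ ($O{\left(H,V \right)} = - \frac{55 - V}{8} = - \frac{55}{8} + \frac{V}{8}$)
$\left(O{\left(1,\frac{3 - 24}{-25 + 21} \right)} - 2086\right) - 1010 = \left(\left(- \frac{55}{8} + \frac{\left(3 - 24\right) \frac{1}{-25 + 21}}{8}\right) - 2086\right) - 1010 = \left(\left(- \frac{55}{8} + \frac{\left(-21\right) \frac{1}{-4}}{8}\right) - 2086\right) - 1010 = \left(\left(- \frac{55}{8} + \frac{\left(-21\right) \left(- \frac{1}{4}\right)}{8}\right) - 2086\right) - 1010 = \left(\left(- \frac{55}{8} + \frac{1}{8} \cdot \frac{21}{4}\right) - 2086\right) - 1010 = \left(\left(- \frac{55}{8} + \frac{21}{32}\right) - 2086\right) - 1010 = \left(- \frac{199}{32} - 2086\right) - 1010 = - \frac{66951}{32} - 1010 = - \frac{99271}{32}$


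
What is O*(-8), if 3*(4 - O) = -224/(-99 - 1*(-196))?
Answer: -11104/291 ≈ -38.158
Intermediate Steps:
O = 1388/291 (O = 4 - (-224)/(3*(-99 - 1*(-196))) = 4 - (-224)/(3*(-99 + 196)) = 4 - (-224)/(3*97) = 4 - ⅓*(-224/97) = 4 + 224/291 = 1388/291 ≈ 4.7698)
O*(-8) = (1388/291)*(-8) = -11104/291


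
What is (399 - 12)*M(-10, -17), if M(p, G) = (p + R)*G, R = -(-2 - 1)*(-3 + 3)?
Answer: 65790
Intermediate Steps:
R = 0 (R = -(-3)*0 = -1*0 = 0)
M(p, G) = G*p (M(p, G) = (p + 0)*G = p*G = G*p)
(399 - 12)*M(-10, -17) = (399 - 12)*(-17*(-10)) = 387*170 = 65790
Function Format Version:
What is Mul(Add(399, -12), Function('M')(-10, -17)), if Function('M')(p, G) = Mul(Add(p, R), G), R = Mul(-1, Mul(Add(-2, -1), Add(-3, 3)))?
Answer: 65790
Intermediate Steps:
R = 0 (R = Mul(-1, Mul(-3, 0)) = Mul(-1, 0) = 0)
Function('M')(p, G) = Mul(G, p) (Function('M')(p, G) = Mul(Add(p, 0), G) = Mul(p, G) = Mul(G, p))
Mul(Add(399, -12), Function('M')(-10, -17)) = Mul(Add(399, -12), Mul(-17, -10)) = Mul(387, 170) = 65790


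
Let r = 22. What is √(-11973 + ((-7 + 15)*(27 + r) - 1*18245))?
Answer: 3*I*√3314 ≈ 172.7*I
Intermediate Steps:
√(-11973 + ((-7 + 15)*(27 + r) - 1*18245)) = √(-11973 + ((-7 + 15)*(27 + 22) - 1*18245)) = √(-11973 + (8*49 - 18245)) = √(-11973 + (392 - 18245)) = √(-11973 - 17853) = √(-29826) = 3*I*√3314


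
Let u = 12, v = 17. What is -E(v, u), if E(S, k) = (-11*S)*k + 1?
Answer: 2243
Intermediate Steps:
E(S, k) = 1 - 11*S*k (E(S, k) = -11*S*k + 1 = 1 - 11*S*k)
-E(v, u) = -(1 - 11*17*12) = -(1 - 2244) = -1*(-2243) = 2243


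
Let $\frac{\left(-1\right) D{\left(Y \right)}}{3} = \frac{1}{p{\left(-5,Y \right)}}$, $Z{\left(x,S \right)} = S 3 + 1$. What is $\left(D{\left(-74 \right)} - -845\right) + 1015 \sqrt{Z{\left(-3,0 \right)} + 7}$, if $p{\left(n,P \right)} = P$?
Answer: $\frac{62533}{74} + 2030 \sqrt{2} \approx 3715.9$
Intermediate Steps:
$Z{\left(x,S \right)} = 1 + 3 S$ ($Z{\left(x,S \right)} = 3 S + 1 = 1 + 3 S$)
$D{\left(Y \right)} = - \frac{3}{Y}$
$\left(D{\left(-74 \right)} - -845\right) + 1015 \sqrt{Z{\left(-3,0 \right)} + 7} = \left(- \frac{3}{-74} - -845\right) + 1015 \sqrt{\left(1 + 3 \cdot 0\right) + 7} = \left(\left(-3\right) \left(- \frac{1}{74}\right) + 845\right) + 1015 \sqrt{\left(1 + 0\right) + 7} = \left(\frac{3}{74} + 845\right) + 1015 \sqrt{1 + 7} = \frac{62533}{74} + 1015 \sqrt{8} = \frac{62533}{74} + 1015 \cdot 2 \sqrt{2} = \frac{62533}{74} + 2030 \sqrt{2}$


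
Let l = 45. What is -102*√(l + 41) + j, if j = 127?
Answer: 127 - 102*√86 ≈ -818.91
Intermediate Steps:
-102*√(l + 41) + j = -102*√(45 + 41) + 127 = -102*√86 + 127 = 127 - 102*√86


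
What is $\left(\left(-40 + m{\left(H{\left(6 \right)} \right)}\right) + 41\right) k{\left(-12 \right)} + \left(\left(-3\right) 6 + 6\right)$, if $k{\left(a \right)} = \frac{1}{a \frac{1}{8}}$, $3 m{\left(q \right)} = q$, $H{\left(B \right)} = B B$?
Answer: $- \frac{62}{3} \approx -20.667$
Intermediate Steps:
$H{\left(B \right)} = B^{2}$
$m{\left(q \right)} = \frac{q}{3}$
$k{\left(a \right)} = \frac{8}{a}$ ($k{\left(a \right)} = \frac{1}{a \frac{1}{8}} = \frac{1}{\frac{1}{8} a} = \frac{8}{a}$)
$\left(\left(-40 + m{\left(H{\left(6 \right)} \right)}\right) + 41\right) k{\left(-12 \right)} + \left(\left(-3\right) 6 + 6\right) = \left(\left(-40 + \frac{6^{2}}{3}\right) + 41\right) \frac{8}{-12} + \left(\left(-3\right) 6 + 6\right) = \left(\left(-40 + \frac{1}{3} \cdot 36\right) + 41\right) 8 \left(- \frac{1}{12}\right) + \left(-18 + 6\right) = \left(\left(-40 + 12\right) + 41\right) \left(- \frac{2}{3}\right) - 12 = \left(-28 + 41\right) \left(- \frac{2}{3}\right) - 12 = 13 \left(- \frac{2}{3}\right) - 12 = - \frac{26}{3} - 12 = - \frac{62}{3}$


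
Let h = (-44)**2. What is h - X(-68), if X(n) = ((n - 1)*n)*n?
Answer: 320992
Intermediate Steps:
h = 1936
X(n) = n**2*(-1 + n) (X(n) = ((-1 + n)*n)*n = (n*(-1 + n))*n = n**2*(-1 + n))
h - X(-68) = 1936 - (-68)**2*(-1 - 68) = 1936 - 4624*(-69) = 1936 - 1*(-319056) = 1936 + 319056 = 320992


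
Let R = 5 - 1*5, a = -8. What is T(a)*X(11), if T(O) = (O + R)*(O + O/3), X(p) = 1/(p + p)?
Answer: 128/33 ≈ 3.8788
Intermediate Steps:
R = 0 (R = 5 - 5 = 0)
X(p) = 1/(2*p)
T(O) = 4*O²/3 (T(O) = (O + 0)*(O + O/3) = O*(O + O*(⅓)) = O*(O + O/3) = O*(4*O/3) = 4*O²/3)
T(a)*X(11) = ((4/3)*(-8)²)*((½)/11) = ((4/3)*64)*((½)*(1/11)) = (256/3)*(1/22) = 128/33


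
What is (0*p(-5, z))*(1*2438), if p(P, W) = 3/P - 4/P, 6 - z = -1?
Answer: 0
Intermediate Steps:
z = 7 (z = 6 - 1*(-1) = 6 + 1 = 7)
p(P, W) = -1/P
(0*p(-5, z))*(1*2438) = (0*(-1/(-5)))*(1*2438) = (0*(-1*(-⅕)))*2438 = (0*(⅕))*2438 = 0*2438 = 0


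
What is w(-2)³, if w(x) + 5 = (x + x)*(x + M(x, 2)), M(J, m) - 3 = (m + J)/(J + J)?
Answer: -729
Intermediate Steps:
M(J, m) = 3 + (J + m)/(2*J) (M(J, m) = 3 + (m + J)/(J + J) = 3 + (J + m)/((2*J)) = 3 + (J + m)*(1/(2*J)) = 3 + (J + m)/(2*J))
w(x) = -5 + 2*x*(x + (2 + 7*x)/(2*x)) (w(x) = -5 + (x + x)*(x + (2 + 7*x)/(2*x)) = -5 + (2*x)*(x + (2 + 7*x)/(2*x)) = -5 + 2*x*(x + (2 + 7*x)/(2*x)))
w(-2)³ = (-3 + 2*(-2)² + 7*(-2))³ = (-3 + 2*4 - 14)³ = (-3 + 8 - 14)³ = (-9)³ = -729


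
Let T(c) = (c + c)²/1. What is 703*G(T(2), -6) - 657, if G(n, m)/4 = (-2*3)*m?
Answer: 100575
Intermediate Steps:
T(c) = 4*c² (T(c) = (2*c)²*1 = (4*c²)*1 = 4*c²)
G(n, m) = -24*m (G(n, m) = 4*((-2*3)*m) = 4*(-6*m) = -24*m)
703*G(T(2), -6) - 657 = 703*(-24*(-6)) - 657 = 703*144 - 657 = 101232 - 657 = 100575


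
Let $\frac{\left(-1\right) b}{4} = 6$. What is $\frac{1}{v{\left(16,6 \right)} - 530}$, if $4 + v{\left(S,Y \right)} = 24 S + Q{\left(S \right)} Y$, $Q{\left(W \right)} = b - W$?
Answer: $- \frac{1}{390} \approx -0.0025641$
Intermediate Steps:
$b = -24$ ($b = \left(-4\right) 6 = -24$)
$Q{\left(W \right)} = -24 - W$
$v{\left(S,Y \right)} = -4 + 24 S + Y \left(-24 - S\right)$ ($v{\left(S,Y \right)} = -4 + \left(24 S + \left(-24 - S\right) Y\right) = -4 + \left(24 S + Y \left(-24 - S\right)\right) = -4 + 24 S + Y \left(-24 - S\right)$)
$\frac{1}{v{\left(16,6 \right)} - 530} = \frac{1}{\left(-4 + 24 \cdot 16 - 6 \left(24 + 16\right)\right) - 530} = \frac{1}{\left(-4 + 384 - 6 \cdot 40\right) - 530} = \frac{1}{\left(-4 + 384 - 240\right) - 530} = \frac{1}{140 - 530} = \frac{1}{-390} = - \frac{1}{390}$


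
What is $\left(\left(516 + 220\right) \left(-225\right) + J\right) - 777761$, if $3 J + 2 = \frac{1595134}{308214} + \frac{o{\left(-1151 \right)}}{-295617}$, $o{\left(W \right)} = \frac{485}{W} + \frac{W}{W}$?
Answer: $- \frac{49465741735875300146}{52435703020869} \approx -9.4336 \cdot 10^{5}$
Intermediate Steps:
$o{\left(W \right)} = 1 + \frac{485}{W}$ ($o{\left(W \right)} = \frac{485}{W} + 1 = 1 + \frac{485}{W}$)
$J = \frac{55501594700563}{52435703020869}$ ($J = - \frac{2}{3} + \frac{\frac{1595134}{308214} + \frac{\frac{1}{-1151} \left(485 - 1151\right)}{-295617}}{3} = - \frac{2}{3} + \frac{1595134 \cdot \frac{1}{308214} + \left(- \frac{1}{1151}\right) \left(-666\right) \left(- \frac{1}{295617}\right)}{3} = - \frac{2}{3} + \frac{\frac{797567}{154107} + \frac{666}{1151} \left(- \frac{1}{295617}\right)}{3} = - \frac{2}{3} + \frac{\frac{797567}{154107} - \frac{222}{113418389}}{3} = - \frac{2}{3} + \frac{1}{3} \cdot \frac{90458730047809}{17478567673623} = - \frac{2}{3} + \frac{90458730047809}{52435703020869} = \frac{55501594700563}{52435703020869} \approx 1.0585$)
$\left(\left(516 + 220\right) \left(-225\right) + J\right) - 777761 = \left(\left(516 + 220\right) \left(-225\right) + \frac{55501594700563}{52435703020869}\right) - 777761 = \left(736 \left(-225\right) + \frac{55501594700563}{52435703020869}\right) - 777761 = \left(-165600 + \frac{55501594700563}{52435703020869}\right) - 777761 = - \frac{8683296918661205837}{52435703020869} - 777761 = - \frac{49465741735875300146}{52435703020869}$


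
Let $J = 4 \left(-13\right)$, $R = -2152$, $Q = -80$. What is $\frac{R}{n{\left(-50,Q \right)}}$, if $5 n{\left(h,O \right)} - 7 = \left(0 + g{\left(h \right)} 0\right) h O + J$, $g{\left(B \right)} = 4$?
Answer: $\frac{2152}{9} \approx 239.11$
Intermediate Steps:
$J = -52$
$n{\left(h,O \right)} = -9$ ($n{\left(h,O \right)} = \frac{7}{5} + \frac{\left(0 + 4 \cdot 0\right) h O - 52}{5} = \frac{7}{5} + \frac{\left(0 + 0\right) h O - 52}{5} = \frac{7}{5} + \frac{0 h O - 52}{5} = \frac{7}{5} + \frac{0 O - 52}{5} = \frac{7}{5} + \frac{0 - 52}{5} = \frac{7}{5} + \frac{1}{5} \left(-52\right) = \frac{7}{5} - \frac{52}{5} = -9$)
$\frac{R}{n{\left(-50,Q \right)}} = - \frac{2152}{-9} = \left(-2152\right) \left(- \frac{1}{9}\right) = \frac{2152}{9}$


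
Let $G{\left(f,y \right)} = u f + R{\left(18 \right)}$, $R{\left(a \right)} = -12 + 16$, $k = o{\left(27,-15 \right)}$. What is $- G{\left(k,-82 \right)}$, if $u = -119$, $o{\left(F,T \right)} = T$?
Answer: $-1789$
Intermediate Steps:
$k = -15$
$R{\left(a \right)} = 4$
$G{\left(f,y \right)} = 4 - 119 f$ ($G{\left(f,y \right)} = - 119 f + 4 = 4 - 119 f$)
$- G{\left(k,-82 \right)} = - (4 - -1785) = - (4 + 1785) = \left(-1\right) 1789 = -1789$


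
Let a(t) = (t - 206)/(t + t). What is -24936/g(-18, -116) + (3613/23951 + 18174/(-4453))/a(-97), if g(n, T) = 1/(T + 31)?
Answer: 68495836485887750/32316102309 ≈ 2.1196e+6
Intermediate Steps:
g(n, T) = 1/(31 + T)
a(t) = (-206 + t)/(2*t) (a(t) = (-206 + t)/((2*t)) = (-206 + t)*(1/(2*t)) = (-206 + t)/(2*t))
-24936/g(-18, -116) + (3613/23951 + 18174/(-4453))/a(-97) = -24936/(1/(31 - 116)) + (3613/23951 + 18174/(-4453))/(((½)*(-206 - 97)/(-97))) = -24936/(1/(-85)) + (3613*(1/23951) + 18174*(-1/4453))/(((½)*(-1/97)*(-303))) = -24936/(-1/85) + (3613/23951 - 18174/4453)/(303/194) = -24936*(-85) - 419196785/106653803*194/303 = 2119560 - 81324176290/32316102309 = 68495836485887750/32316102309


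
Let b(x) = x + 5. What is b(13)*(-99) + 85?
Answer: -1697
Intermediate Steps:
b(x) = 5 + x
b(13)*(-99) + 85 = (5 + 13)*(-99) + 85 = 18*(-99) + 85 = -1782 + 85 = -1697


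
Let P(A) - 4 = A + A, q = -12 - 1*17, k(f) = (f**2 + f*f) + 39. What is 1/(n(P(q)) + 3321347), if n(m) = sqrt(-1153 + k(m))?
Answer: 3321347/11031345889691 - sqrt(4718)/11031345889691 ≈ 3.0108e-7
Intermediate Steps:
k(f) = 39 + 2*f**2 (k(f) = (f**2 + f**2) + 39 = 2*f**2 + 39 = 39 + 2*f**2)
q = -29 (q = -12 - 17 = -29)
P(A) = 4 + 2*A (P(A) = 4 + (A + A) = 4 + 2*A)
n(m) = sqrt(-1114 + 2*m**2) (n(m) = sqrt(-1153 + (39 + 2*m**2)) = sqrt(-1114 + 2*m**2))
1/(n(P(q)) + 3321347) = 1/(sqrt(-1114 + 2*(4 + 2*(-29))**2) + 3321347) = 1/(sqrt(-1114 + 2*(4 - 58)**2) + 3321347) = 1/(sqrt(-1114 + 2*(-54)**2) + 3321347) = 1/(sqrt(-1114 + 2*2916) + 3321347) = 1/(sqrt(-1114 + 5832) + 3321347) = 1/(sqrt(4718) + 3321347) = 1/(3321347 + sqrt(4718))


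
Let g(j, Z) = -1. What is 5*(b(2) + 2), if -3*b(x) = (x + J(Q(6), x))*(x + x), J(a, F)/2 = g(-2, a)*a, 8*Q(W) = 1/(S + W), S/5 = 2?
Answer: -155/48 ≈ -3.2292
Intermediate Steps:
S = 10 (S = 5*2 = 10)
Q(W) = 1/(8*(10 + W))
J(a, F) = -2*a (J(a, F) = 2*(-a) = -2*a)
b(x) = -2*x*(-1/64 + x)/3 (b(x) = -(x - 1/(4*(10 + 6)))*(x + x)/3 = -(x - 1/(4*16))*2*x/3 = -(x - 2*1/128)*2*x/3 = -(x - 1/64)*2*x/3 = -(-1/64 + x)*2*x/3 = -2*x*(-1/64 + x)/3)
5*(b(2) + 2) = 5*((1/96)*2*(1 - 64*2) + 2) = 5*((1/96)*2*(1 - 128) + 2) = 5*((1/96)*2*(-127) + 2) = 5*(-127/48 + 2) = 5*(-31/48) = -155/48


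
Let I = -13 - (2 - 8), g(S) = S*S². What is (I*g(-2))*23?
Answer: 1288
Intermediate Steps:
g(S) = S³
I = -7 (I = -13 - 1*(-6) = -13 + 6 = -7)
(I*g(-2))*23 = -7*(-2)³*23 = -7*(-8)*23 = 56*23 = 1288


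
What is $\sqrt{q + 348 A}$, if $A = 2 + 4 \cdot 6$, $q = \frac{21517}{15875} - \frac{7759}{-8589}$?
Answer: $\frac{\sqrt{6730288197476301570}}{27270075} \approx 95.133$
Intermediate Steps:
$q = \frac{307983638}{136350375}$ ($q = 21517 \cdot \frac{1}{15875} - - \frac{7759}{8589} = \frac{21517}{15875} + \frac{7759}{8589} = \frac{307983638}{136350375} \approx 2.2588$)
$A = 26$ ($A = 2 + 24 = 26$)
$\sqrt{q + 348 A} = \sqrt{\frac{307983638}{136350375} + 348 \cdot 26} = \sqrt{\frac{307983638}{136350375} + 9048} = \sqrt{\frac{1234006176638}{136350375}} = \frac{\sqrt{6730288197476301570}}{27270075}$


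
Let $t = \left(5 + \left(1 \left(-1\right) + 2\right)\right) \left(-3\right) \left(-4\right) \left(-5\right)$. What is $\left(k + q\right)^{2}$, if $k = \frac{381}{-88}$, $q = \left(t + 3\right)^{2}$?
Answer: $\frac{125779163347161}{7744} \approx 1.6242 \cdot 10^{10}$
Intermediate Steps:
$t = -360$ ($t = \left(5 + \left(-1 + 2\right)\right) 12 \left(-5\right) = \left(5 + 1\right) \left(-60\right) = 6 \left(-60\right) = -360$)
$q = 127449$ ($q = \left(-360 + 3\right)^{2} = \left(-357\right)^{2} = 127449$)
$k = - \frac{381}{88}$ ($k = 381 \left(- \frac{1}{88}\right) = - \frac{381}{88} \approx -4.3295$)
$\left(k + q\right)^{2} = \left(- \frac{381}{88} + 127449\right)^{2} = \left(\frac{11215131}{88}\right)^{2} = \frac{125779163347161}{7744}$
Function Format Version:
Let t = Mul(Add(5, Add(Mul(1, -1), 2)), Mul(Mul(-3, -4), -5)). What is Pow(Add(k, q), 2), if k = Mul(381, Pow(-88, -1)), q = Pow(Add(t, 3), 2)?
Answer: Rational(125779163347161, 7744) ≈ 1.6242e+10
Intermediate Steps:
t = -360 (t = Mul(Add(5, Add(-1, 2)), Mul(12, -5)) = Mul(Add(5, 1), -60) = Mul(6, -60) = -360)
q = 127449 (q = Pow(Add(-360, 3), 2) = Pow(-357, 2) = 127449)
k = Rational(-381, 88) (k = Mul(381, Rational(-1, 88)) = Rational(-381, 88) ≈ -4.3295)
Pow(Add(k, q), 2) = Pow(Add(Rational(-381, 88), 127449), 2) = Pow(Rational(11215131, 88), 2) = Rational(125779163347161, 7744)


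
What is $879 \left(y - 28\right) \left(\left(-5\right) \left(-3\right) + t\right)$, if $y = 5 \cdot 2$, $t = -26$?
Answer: $174042$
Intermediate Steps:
$y = 10$
$879 \left(y - 28\right) \left(\left(-5\right) \left(-3\right) + t\right) = 879 \left(10 - 28\right) \left(\left(-5\right) \left(-3\right) - 26\right) = 879 \left(- 18 \left(15 - 26\right)\right) = 879 \left(\left(-18\right) \left(-11\right)\right) = 879 \cdot 198 = 174042$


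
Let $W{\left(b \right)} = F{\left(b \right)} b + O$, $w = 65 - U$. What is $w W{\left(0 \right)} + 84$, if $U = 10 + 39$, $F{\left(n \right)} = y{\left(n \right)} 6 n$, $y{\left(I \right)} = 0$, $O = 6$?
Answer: $180$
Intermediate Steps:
$F{\left(n \right)} = 0$ ($F{\left(n \right)} = 0 \cdot 6 n = 0 n = 0$)
$U = 49$
$w = 16$ ($w = 65 - 49 = 16$)
$W{\left(b \right)} = 6$ ($W{\left(b \right)} = 0 b + 6 = 0 + 6 = 6$)
$w W{\left(0 \right)} + 84 = 16 \cdot 6 + 84 = 96 + 84 = 180$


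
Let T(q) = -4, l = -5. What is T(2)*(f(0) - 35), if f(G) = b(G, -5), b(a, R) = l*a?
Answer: 140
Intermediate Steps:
b(a, R) = -5*a
f(G) = -5*G
T(2)*(f(0) - 35) = -4*(-5*0 - 35) = -4*(0 - 35) = -4*(-35) = 140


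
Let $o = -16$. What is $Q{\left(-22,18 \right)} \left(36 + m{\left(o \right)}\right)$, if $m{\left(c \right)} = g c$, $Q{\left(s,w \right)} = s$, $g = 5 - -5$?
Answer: $2728$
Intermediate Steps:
$g = 10$ ($g = 5 + 5 = 10$)
$m{\left(c \right)} = 10 c$
$Q{\left(-22,18 \right)} \left(36 + m{\left(o \right)}\right) = - 22 \left(36 + 10 \left(-16\right)\right) = - 22 \left(36 - 160\right) = \left(-22\right) \left(-124\right) = 2728$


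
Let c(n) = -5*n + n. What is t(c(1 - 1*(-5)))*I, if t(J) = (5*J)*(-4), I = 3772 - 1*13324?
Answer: -4584960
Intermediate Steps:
c(n) = -4*n
I = -9552 (I = 3772 - 13324 = -9552)
t(J) = -20*J
t(c(1 - 1*(-5)))*I = -(-80)*(1 - 1*(-5))*(-9552) = -(-80)*(1 + 5)*(-9552) = -(-80)*6*(-9552) = -20*(-24)*(-9552) = 480*(-9552) = -4584960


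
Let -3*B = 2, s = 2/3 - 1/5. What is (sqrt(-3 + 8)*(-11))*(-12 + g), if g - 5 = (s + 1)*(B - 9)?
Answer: 10483*sqrt(5)/45 ≈ 520.90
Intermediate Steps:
s = 7/15 (s = 2*(1/3) - 1*1/5 = 2/3 - 1/5 = 7/15 ≈ 0.46667)
B = -2/3 (B = -1/3*2 = -2/3 ≈ -0.66667)
g = -413/45 (g = 5 + (7/15 + 1)*(-2/3 - 9) = 5 + (22/15)*(-29/3) = 5 - 638/45 = -413/45 ≈ -9.1778)
(sqrt(-3 + 8)*(-11))*(-12 + g) = (sqrt(-3 + 8)*(-11))*(-12 - 413/45) = (sqrt(5)*(-11))*(-953/45) = -11*sqrt(5)*(-953/45) = 10483*sqrt(5)/45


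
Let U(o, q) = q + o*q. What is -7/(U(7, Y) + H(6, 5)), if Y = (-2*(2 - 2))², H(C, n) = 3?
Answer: -7/3 ≈ -2.3333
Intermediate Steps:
Y = 0 (Y = (-2*0)² = 0² = 0)
-7/(U(7, Y) + H(6, 5)) = -7/(0*(1 + 7) + 3) = -7/(0*8 + 3) = -7/(0 + 3) = -7/3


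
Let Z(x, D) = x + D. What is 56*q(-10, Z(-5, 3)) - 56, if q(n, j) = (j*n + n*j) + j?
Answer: 2072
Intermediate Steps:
Z(x, D) = D + x
q(n, j) = j + 2*j*n (q(n, j) = (j*n + j*n) + j = 2*j*n + j = j + 2*j*n)
56*q(-10, Z(-5, 3)) - 56 = 56*((3 - 5)*(1 + 2*(-10))) - 56 = 56*(-2*(1 - 20)) - 56 = 56*(-2*(-19)) - 56 = 56*38 - 56 = 2128 - 56 = 2072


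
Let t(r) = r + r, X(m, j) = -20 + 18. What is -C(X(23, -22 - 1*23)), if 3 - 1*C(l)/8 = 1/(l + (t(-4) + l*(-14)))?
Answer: -212/9 ≈ -23.556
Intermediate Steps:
X(m, j) = -2
t(r) = 2*r
C(l) = 24 - 8/(-8 - 13*l) (C(l) = 24 - 8/(l + (2*(-4) + l*(-14))) = 24 - 8/(l + (-8 - 14*l)) = 24 - 8/(-8 - 13*l))
-C(X(23, -22 - 1*23)) = -8*(25 + 39*(-2))/(8 + 13*(-2)) = -8*(25 - 78)/(8 - 26) = -8*(-53)/(-18) = -8*(-1)*(-53)/18 = -1*212/9 = -212/9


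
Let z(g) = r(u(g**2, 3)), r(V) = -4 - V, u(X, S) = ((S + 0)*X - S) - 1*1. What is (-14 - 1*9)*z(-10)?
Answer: 6900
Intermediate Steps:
u(X, S) = -1 - S + S*X (u(X, S) = (S*X - S) - 1 = (-S + S*X) - 1 = -1 - S + S*X)
z(g) = -3*g**2 (z(g) = -4 - (-1 - 1*3 + 3*g**2) = -4 - (-1 - 3 + 3*g**2) = -4 - (-4 + 3*g**2) = -4 + (4 - 3*g**2) = -3*g**2)
(-14 - 1*9)*z(-10) = (-14 - 1*9)*(-3*(-10)**2) = (-14 - 9)*(-3*100) = -23*(-300) = 6900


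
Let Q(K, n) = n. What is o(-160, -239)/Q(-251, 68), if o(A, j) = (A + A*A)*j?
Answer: -1520040/17 ≈ -89414.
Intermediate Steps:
o(A, j) = j*(A + A²) (o(A, j) = (A + A²)*j = j*(A + A²))
o(-160, -239)/Q(-251, 68) = -160*(-239)*(1 - 160)/68 = -160*(-239)*(-159)*(1/68) = -6080160*1/68 = -1520040/17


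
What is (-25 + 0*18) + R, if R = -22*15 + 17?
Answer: -338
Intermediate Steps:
R = -313 (R = -330 + 17 = -313)
(-25 + 0*18) + R = (-25 + 0*18) - 313 = (-25 + 0) - 313 = -25 - 313 = -338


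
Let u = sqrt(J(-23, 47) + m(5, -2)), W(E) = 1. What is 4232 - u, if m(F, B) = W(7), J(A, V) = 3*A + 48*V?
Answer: 4232 - 2*sqrt(547) ≈ 4185.2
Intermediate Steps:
m(F, B) = 1
u = 2*sqrt(547) (u = sqrt((3*(-23) + 48*47) + 1) = sqrt((-69 + 2256) + 1) = sqrt(2187 + 1) = sqrt(2188) = 2*sqrt(547) ≈ 46.776)
4232 - u = 4232 - 2*sqrt(547)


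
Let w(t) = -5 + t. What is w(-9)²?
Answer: 196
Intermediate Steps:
w(-9)² = (-5 - 9)² = (-14)² = 196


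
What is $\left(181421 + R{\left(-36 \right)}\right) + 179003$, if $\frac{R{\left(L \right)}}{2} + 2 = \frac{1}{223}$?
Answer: $\frac{80373662}{223} \approx 3.6042 \cdot 10^{5}$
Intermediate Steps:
$R{\left(L \right)} = - \frac{890}{223}$ ($R{\left(L \right)} = -4 + \frac{2}{223} = - \frac{890}{223}$)
$\left(181421 + R{\left(-36 \right)}\right) + 179003 = \left(181421 - \frac{890}{223}\right) + 179003 = \frac{40455993}{223} + 179003 = \frac{80373662}{223}$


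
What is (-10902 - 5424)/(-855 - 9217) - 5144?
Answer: -25897021/5036 ≈ -5142.4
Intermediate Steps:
(-10902 - 5424)/(-855 - 9217) - 5144 = -16326/(-10072) - 5144 = -16326*(-1/10072) - 5144 = 8163/5036 - 5144 = -25897021/5036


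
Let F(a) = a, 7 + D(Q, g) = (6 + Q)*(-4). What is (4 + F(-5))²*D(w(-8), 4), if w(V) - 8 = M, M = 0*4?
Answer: -63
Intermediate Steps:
M = 0
w(V) = 8 (w(V) = 8 + 0 = 8)
D(Q, g) = -31 - 4*Q (D(Q, g) = -7 + (6 + Q)*(-4) = -7 + (-24 - 4*Q) = -31 - 4*Q)
(4 + F(-5))²*D(w(-8), 4) = (4 - 5)²*(-31 - 4*8) = (-1)²*(-31 - 32) = 1*(-63) = -63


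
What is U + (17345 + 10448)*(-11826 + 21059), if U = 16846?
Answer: 256629615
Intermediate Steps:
U + (17345 + 10448)*(-11826 + 21059) = 16846 + (17345 + 10448)*(-11826 + 21059) = 16846 + 27793*9233 = 16846 + 256612769 = 256629615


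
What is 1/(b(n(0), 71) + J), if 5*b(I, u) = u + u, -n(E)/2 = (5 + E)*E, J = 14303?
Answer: 5/71657 ≈ 6.9777e-5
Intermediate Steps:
n(E) = -2*E*(5 + E) (n(E) = -2*(5 + E)*E = -2*E*(5 + E))
b(I, u) = 2*u/5 (b(I, u) = (u + u)/5 = (2*u)/5 = 2*u/5)
1/(b(n(0), 71) + J) = 1/((⅖)*71 + 14303) = 1/(142/5 + 14303) = 1/(71657/5) = 5/71657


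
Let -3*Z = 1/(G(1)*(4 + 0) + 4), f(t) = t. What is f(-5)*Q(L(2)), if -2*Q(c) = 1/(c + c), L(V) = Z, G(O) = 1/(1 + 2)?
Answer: -20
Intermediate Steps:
G(O) = 1/3
Z = -1/16 (Z = -1/(3*((4 + 0)/3 + 4)) = -1/(3*((1/3)*4 + 4)) = -1/(3*(4/3 + 4)) = -1/(3*16/3) = -1/3*3/16 = -1/16 ≈ -0.062500)
L(V) = -1/16
Q(c) = -1/(4*c) (Q(c) = -1/(2*(c + c)) = -1/(2*c)/2 = -1/(4*c))
f(-5)*Q(L(2)) = -(-5)/(4*(-1/16)) = -(-5)*(-16)/4 = -5*4 = -20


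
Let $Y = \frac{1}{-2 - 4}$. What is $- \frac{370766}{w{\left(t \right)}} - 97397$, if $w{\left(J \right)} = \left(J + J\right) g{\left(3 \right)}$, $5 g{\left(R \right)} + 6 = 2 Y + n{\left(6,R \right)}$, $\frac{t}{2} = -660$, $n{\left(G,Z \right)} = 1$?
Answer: $- \frac{12483669}{128} \approx -97529.0$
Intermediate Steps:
$Y = - \frac{1}{6}$ ($Y = \frac{1}{-6} = - \frac{1}{6} \approx -0.16667$)
$t = -1320$ ($t = 2 \left(-660\right) = -1320$)
$g{\left(R \right)} = - \frac{16}{15}$ ($g{\left(R \right)} = - \frac{6}{5} + \frac{2 \left(- \frac{1}{6}\right) + 1}{5} = - \frac{6}{5} + \frac{- \frac{1}{3} + 1}{5} = - \frac{6}{5} + \frac{1}{5} \cdot \frac{2}{3} = - \frac{6}{5} + \frac{2}{15} = - \frac{16}{15}$)
$w{\left(J \right)} = - \frac{32 J}{15}$ ($w{\left(J \right)} = \left(J + J\right) \left(- \frac{16}{15}\right) = 2 J \left(- \frac{16}{15}\right) = - \frac{32 J}{15}$)
$- \frac{370766}{w{\left(t \right)}} - 97397 = - \frac{370766}{\left(- \frac{32}{15}\right) \left(-1320\right)} - 97397 = - \frac{370766}{2816} - 97397 = \left(-370766\right) \frac{1}{2816} - 97397 = - \frac{16853}{128} - 97397 = - \frac{12483669}{128}$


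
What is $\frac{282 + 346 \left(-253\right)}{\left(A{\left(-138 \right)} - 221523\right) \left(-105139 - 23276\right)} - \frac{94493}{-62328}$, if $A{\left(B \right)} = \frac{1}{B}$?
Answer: $\frac{2523452329544303}{1664483665593000} \approx 1.5161$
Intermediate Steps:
$\frac{282 + 346 \left(-253\right)}{\left(A{\left(-138 \right)} - 221523\right) \left(-105139 - 23276\right)} - \frac{94493}{-62328} = \frac{282 + 346 \left(-253\right)}{\left(\frac{1}{-138} - 221523\right) \left(-105139 - 23276\right)} - \frac{94493}{-62328} = \frac{282 - 87538}{\left(- \frac{1}{138} - 221523\right) \left(-128415\right)} - - \frac{13499}{8904} = - \frac{87256}{\left(- \frac{30570175}{138}\right) \left(-128415\right)} + \frac{13499}{8904} = - \frac{87256}{\frac{1308556340875}{46}} + \frac{13499}{8904} = \left(-87256\right) \frac{46}{1308556340875} + \frac{13499}{8904} = - \frac{4013776}{1308556340875} + \frac{13499}{8904} = \frac{2523452329544303}{1664483665593000}$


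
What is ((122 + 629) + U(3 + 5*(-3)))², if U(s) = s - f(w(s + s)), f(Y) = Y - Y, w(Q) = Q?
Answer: 546121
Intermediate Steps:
f(Y) = 0
U(s) = s (U(s) = s - 1*0 = s + 0 = s)
((122 + 629) + U(3 + 5*(-3)))² = ((122 + 629) + (3 + 5*(-3)))² = (751 + (3 - 15))² = (751 - 12)² = 739² = 546121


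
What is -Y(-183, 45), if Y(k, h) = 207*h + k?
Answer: -9132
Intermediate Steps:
Y(k, h) = k + 207*h
-Y(-183, 45) = -(-183 + 207*45) = -(-183 + 9315) = -1*9132 = -9132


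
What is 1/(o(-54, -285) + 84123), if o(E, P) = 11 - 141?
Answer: 1/83993 ≈ 1.1906e-5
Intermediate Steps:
o(E, P) = -130
1/(o(-54, -285) + 84123) = 1/(-130 + 84123) = 1/83993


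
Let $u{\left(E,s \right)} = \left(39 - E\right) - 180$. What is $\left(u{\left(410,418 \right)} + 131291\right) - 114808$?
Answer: $15932$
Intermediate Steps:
$u{\left(E,s \right)} = -141 - E$ ($u{\left(E,s \right)} = \left(39 - E\right) - 180 = -141 - E$)
$\left(u{\left(410,418 \right)} + 131291\right) - 114808 = \left(\left(-141 - 410\right) + 131291\right) - 114808 = \left(-551 + 131291\right) - 114808 = 130740 - 114808 = 15932$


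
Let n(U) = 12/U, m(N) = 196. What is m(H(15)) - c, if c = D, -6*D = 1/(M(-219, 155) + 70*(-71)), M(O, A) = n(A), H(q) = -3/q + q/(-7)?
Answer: 905917333/4622028 ≈ 196.00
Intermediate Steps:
H(q) = -3/q - q/7 (H(q) = -3/q + q*(-⅐) = -3/q - q/7)
M(O, A) = 12/A
D = 155/4622028 (D = -1/(6*(12/155 + 70*(-71))) = -1/(6*(12*(1/155) - 4970)) = -1/(6*(12/155 - 4970)) = -1/(6*(-770338/155)) = -⅙*(-155/770338) = 155/4622028 ≈ 3.3535e-5)
c = 155/4622028 ≈ 3.3535e-5
m(H(15)) - c = 196 - 1*155/4622028 = 196 - 155/4622028 = 905917333/4622028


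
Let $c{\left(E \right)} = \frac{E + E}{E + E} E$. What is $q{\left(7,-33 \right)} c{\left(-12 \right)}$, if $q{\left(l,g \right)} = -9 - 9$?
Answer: $216$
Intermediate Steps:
$q{\left(l,g \right)} = -18$ ($q{\left(l,g \right)} = -9 - 9 = -18$)
$c{\left(E \right)} = E$ ($c{\left(E \right)} = \frac{2 E}{2 E} E = 2 E \frac{1}{2 E} E = 1 E = E$)
$q{\left(7,-33 \right)} c{\left(-12 \right)} = \left(-18\right) \left(-12\right) = 216$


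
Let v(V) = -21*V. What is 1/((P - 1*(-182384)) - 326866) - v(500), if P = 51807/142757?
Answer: 216570533060743/20625765067 ≈ 10500.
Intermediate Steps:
P = 51807/142757 (P = 51807*(1/142757) = 51807/142757 ≈ 0.36290)
1/((P - 1*(-182384)) - 326866) - v(500) = 1/((51807/142757 - 1*(-182384)) - 326866) - (-21)*500 = 1/((51807/142757 + 182384) - 326866) - 1*(-10500) = 1/(26036644495/142757 - 326866) + 10500 = 1/(-20625765067/142757) + 10500 = -142757/20625765067 + 10500 = 216570533060743/20625765067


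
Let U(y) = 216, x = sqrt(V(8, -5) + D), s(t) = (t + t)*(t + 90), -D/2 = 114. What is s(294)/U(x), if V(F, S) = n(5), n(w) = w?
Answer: 3136/3 ≈ 1045.3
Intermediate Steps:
V(F, S) = 5
D = -228 (D = -2*114 = -228)
s(t) = 2*t*(90 + t) (s(t) = (2*t)*(90 + t) = 2*t*(90 + t))
x = I*sqrt(223) (x = sqrt(5 - 228) = sqrt(-223) = I*sqrt(223) ≈ 14.933*I)
s(294)/U(x) = (2*294*(90 + 294))/216 = (2*294*384)*(1/216) = 225792*(1/216) = 3136/3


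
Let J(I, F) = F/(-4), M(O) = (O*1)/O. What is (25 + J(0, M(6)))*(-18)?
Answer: -891/2 ≈ -445.50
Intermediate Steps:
M(O) = 1 (M(O) = O/O = 1)
J(I, F) = -F/4 (J(I, F) = F*(-¼) = -F/4)
(25 + J(0, M(6)))*(-18) = (25 - ¼*1)*(-18) = (25 - ¼)*(-18) = (99/4)*(-18) = -891/2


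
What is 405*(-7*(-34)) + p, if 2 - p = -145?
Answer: 96537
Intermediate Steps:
p = 147 (p = 2 - 1*(-145) = 2 + 145 = 147)
405*(-7*(-34)) + p = 405*(-7*(-34)) + 147 = 405*238 + 147 = 96390 + 147 = 96537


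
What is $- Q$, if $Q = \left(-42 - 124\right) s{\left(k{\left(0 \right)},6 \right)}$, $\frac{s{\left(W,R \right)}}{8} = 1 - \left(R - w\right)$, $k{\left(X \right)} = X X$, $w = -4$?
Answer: $-11952$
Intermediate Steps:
$k{\left(X \right)} = X^{2}$
$s{\left(W,R \right)} = -24 - 8 R$ ($s{\left(W,R \right)} = 8 \left(1 - \left(4 + R\right)\right) = 8 \left(-3 - R\right) = -24 - 8 R$)
$Q = 11952$ ($Q = \left(-42 - 124\right) \left(-24 - 48\right) = - 166 \left(-24 - 48\right) = \left(-166\right) \left(-72\right) = 11952$)
$- Q = \left(-1\right) 11952 = -11952$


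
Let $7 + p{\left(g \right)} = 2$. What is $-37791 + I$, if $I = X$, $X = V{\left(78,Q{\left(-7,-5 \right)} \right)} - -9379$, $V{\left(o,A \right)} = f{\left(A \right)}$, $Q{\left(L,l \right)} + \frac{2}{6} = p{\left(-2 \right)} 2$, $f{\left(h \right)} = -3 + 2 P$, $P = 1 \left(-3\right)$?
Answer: $-28421$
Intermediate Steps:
$P = -3$
$p{\left(g \right)} = -5$ ($p{\left(g \right)} = -7 + 2 = -5$)
$f{\left(h \right)} = -9$ ($f{\left(h \right)} = -3 + 2 \left(-3\right) = -3 - 6 = -9$)
$Q{\left(L,l \right)} = - \frac{31}{3}$ ($Q{\left(L,l \right)} = - \frac{1}{3} - 10 = - \frac{31}{3}$)
$V{\left(o,A \right)} = -9$
$X = 9370$ ($X = -9 - -9379 = -9 + 9379 = 9370$)
$I = 9370$
$-37791 + I = -37791 + 9370 = -28421$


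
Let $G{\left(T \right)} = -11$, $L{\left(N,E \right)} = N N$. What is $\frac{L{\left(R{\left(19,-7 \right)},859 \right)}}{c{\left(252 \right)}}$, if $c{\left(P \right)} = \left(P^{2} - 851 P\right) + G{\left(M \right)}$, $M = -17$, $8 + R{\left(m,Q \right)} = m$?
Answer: $- \frac{121}{150959} \approx -0.00080154$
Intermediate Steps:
$R{\left(m,Q \right)} = -8 + m$
$L{\left(N,E \right)} = N^{2}$
$c{\left(P \right)} = -11 + P^{2} - 851 P$ ($c{\left(P \right)} = \left(P^{2} - 851 P\right) - 11 = -11 + P^{2} - 851 P$)
$\frac{L{\left(R{\left(19,-7 \right)},859 \right)}}{c{\left(252 \right)}} = \frac{\left(-8 + 19\right)^{2}}{-11 + 252^{2} - 214452} = \frac{11^{2}}{-11 + 63504 - 214452} = \frac{121}{-150959} = 121 \left(- \frac{1}{150959}\right) = - \frac{121}{150959}$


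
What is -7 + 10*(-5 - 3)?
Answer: -87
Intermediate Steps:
-7 + 10*(-5 - 3) = -7 + 10*(-8) = -7 - 80 = -87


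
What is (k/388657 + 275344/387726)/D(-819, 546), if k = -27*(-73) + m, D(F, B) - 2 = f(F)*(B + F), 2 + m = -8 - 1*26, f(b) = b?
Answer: 53882311409/16846584192855699 ≈ 3.1984e-6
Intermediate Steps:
m = -36 (m = -2 + (-8 - 1*26) = -2 + (-8 - 26) = -2 - 34 = -36)
D(F, B) = 2 + F*(B + F)
k = 1935 (k = -27*(-73) - 36 = 1971 - 36 = 1935)
(k/388657 + 275344/387726)/D(-819, 546) = (1935/388657 + 275344/387726)/(2 + (-819)² + 546*(-819)) = (1935*(1/388657) + 275344*(1/387726))/(2 + 670761 - 447174) = (1935/388657 + 137672/193863)/223589 = (53882311409/75346211991)*(1/223589) = 53882311409/16846584192855699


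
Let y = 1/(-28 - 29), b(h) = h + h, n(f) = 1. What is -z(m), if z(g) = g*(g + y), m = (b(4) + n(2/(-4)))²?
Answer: -124632/19 ≈ -6559.6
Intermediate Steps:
b(h) = 2*h
y = -1/57 (y = 1/(-57) = -1/57 ≈ -0.017544)
m = 81 (m = (2*4 + 1)² = (8 + 1)² = 9² = 81)
z(g) = g*(-1/57 + g) (z(g) = g*(g - 1/57) = g*(-1/57 + g))
-z(m) = -81*(-1/57 + 81) = -81*4616/57 = -1*124632/19 = -124632/19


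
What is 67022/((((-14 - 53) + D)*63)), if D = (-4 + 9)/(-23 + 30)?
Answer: -33511/2088 ≈ -16.049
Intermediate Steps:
D = 5/7 ≈ 0.71429
67022/((((-14 - 53) + D)*63)) = 67022/((((-14 - 53) + 5/7)*63)) = 67022/(((-67 + 5/7)*63)) = 67022/((-464/7*63)) = 67022/(-4176) = 67022*(-1/4176) = -33511/2088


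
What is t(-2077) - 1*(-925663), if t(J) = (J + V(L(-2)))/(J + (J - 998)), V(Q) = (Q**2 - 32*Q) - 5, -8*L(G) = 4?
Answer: 19076071367/20608 ≈ 9.2566e+5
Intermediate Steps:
L(G) = -1/2 (L(G) = -1/8*4 = -1/2)
V(Q) = -5 + Q**2 - 32*Q
t(J) = (45/4 + J)/(-998 + 2*J) (t(J) = (J + (-5 + (-1/2)**2 - 32*(-1/2)))/(J + (J - 998)) = (J + (-5 + 1/4 + 16))/(J + (-998 + J)) = (J + 45/4)/(-998 + 2*J) = (45/4 + J)/(-998 + 2*J))
t(-2077) - 1*(-925663) = (45 + 4*(-2077))/(8*(-499 - 2077)) - 1*(-925663) = (1/8)*(45 - 8308)/(-2576) + 925663 = (1/8)*(-1/2576)*(-8263) + 925663 = 8263/20608 + 925663 = 19076071367/20608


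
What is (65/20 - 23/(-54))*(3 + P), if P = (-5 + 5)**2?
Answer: 397/36 ≈ 11.028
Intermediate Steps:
P = 0 (P = 0**2 = 0)
(65/20 - 23/(-54))*(3 + P) = (65/20 - 23/(-54))*(3 + 0) = (65*(1/20) - 23*(-1/54))*3 = (13/4 + 23/54)*3 = (397/108)*3 = 397/36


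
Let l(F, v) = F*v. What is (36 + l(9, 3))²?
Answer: 3969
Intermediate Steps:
(36 + l(9, 3))² = (36 + 9*3)² = (36 + 27)² = 63² = 3969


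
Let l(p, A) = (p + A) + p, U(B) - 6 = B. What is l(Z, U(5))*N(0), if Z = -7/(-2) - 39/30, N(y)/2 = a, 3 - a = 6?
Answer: -462/5 ≈ -92.400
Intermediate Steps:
a = -3 (a = 3 - 1*6 = 3 - 6 = -3)
U(B) = 6 + B
N(y) = -6 (N(y) = 2*(-3) = -6)
Z = 11/5 (Z = -7*(-½) - 39*1/30 = 7/2 - 13/10 = 11/5 ≈ 2.2000)
l(p, A) = A + 2*p (l(p, A) = (A + p) + p = A + 2*p)
l(Z, U(5))*N(0) = ((6 + 5) + 2*(11/5))*(-6) = (11 + 22/5)*(-6) = (77/5)*(-6) = -462/5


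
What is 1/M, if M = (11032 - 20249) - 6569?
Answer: -1/15786 ≈ -6.3347e-5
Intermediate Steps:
M = -15786 (M = -9217 - 6569 = -15786)
1/M = 1/(-15786) = -1/15786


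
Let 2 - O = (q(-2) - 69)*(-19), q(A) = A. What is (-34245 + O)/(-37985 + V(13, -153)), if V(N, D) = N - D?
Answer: 35592/37819 ≈ 0.94111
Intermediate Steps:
O = -1347 (O = 2 - (-2 - 69)*(-19) = 2 - (-71)*(-19) = 2 - 1*1349 = 2 - 1349 = -1347)
(-34245 + O)/(-37985 + V(13, -153)) = (-34245 - 1347)/(-37985 + (13 - 1*(-153))) = -35592/(-37985 + (13 + 153)) = -35592/(-37985 + 166) = -35592/(-37819) = -35592*(-1/37819) = 35592/37819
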